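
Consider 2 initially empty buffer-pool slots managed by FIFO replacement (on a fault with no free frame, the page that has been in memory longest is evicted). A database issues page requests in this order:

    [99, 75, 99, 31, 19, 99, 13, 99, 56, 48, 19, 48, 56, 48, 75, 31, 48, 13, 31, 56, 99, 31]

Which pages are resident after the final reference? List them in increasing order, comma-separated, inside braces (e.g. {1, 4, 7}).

99 → fault, frames (99)
75 → fault, frames (99 75)
99 → hit
31 → fault, evict 99, frames (75 31)
19 → fault, evict 75, frames (31 19)
99 → fault, evict 31, frames (19 99)
13 → fault, evict 19, frames (99 13)
99 → hit
56 → fault, evict 99, frames (13 56)
48 → fault, evict 13, frames (56 48)
19 → fault, evict 56, frames (48 19)
48 → hit
56 → fault, evict 48, frames (19 56)
48 → fault, evict 19, frames (56 48)
75 → fault, evict 56, frames (48 75)
31 → fault, evict 48, frames (75 31)
48 → fault, evict 75, frames (31 48)
13 → fault, evict 31, frames (48 13)
31 → fault, evict 48, frames (13 31)
56 → fault, evict 13, frames (31 56)
99 → fault, evict 31, frames (56 99)
31 → fault, evict 56, frames (99 31)

{31, 99}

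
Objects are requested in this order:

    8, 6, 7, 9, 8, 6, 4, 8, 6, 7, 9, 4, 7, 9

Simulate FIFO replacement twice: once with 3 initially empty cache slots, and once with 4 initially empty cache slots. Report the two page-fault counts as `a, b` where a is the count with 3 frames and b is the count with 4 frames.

3 frames: F F F F F F F . . F F . . . → 9 faults.
4 frames: F F F F . . F F F F F F . . → 10 faults.
10 > 9: adding a frame increased faults — Belady's anomaly.

9, 10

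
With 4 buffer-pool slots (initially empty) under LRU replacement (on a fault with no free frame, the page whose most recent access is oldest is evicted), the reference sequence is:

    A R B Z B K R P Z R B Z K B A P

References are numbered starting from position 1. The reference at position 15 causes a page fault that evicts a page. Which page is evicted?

pos 1: A: fault, frames (A)
pos 2: R: fault, frames (A R)
pos 3: B: fault, frames (A R B)
pos 4: Z: fault, frames (A R B Z)
pos 5: B: hit
pos 6: K: fault, evict A, frames (R Z B K)
pos 7: R: hit
pos 8: P: fault, evict Z, frames (B K R P)
pos 9: Z: fault, evict B, frames (K R P Z)
pos 10: R: hit
pos 11: B: fault, evict K, frames (P Z R B)
pos 12: Z: hit
pos 13: K: fault, evict P, frames (R B Z K)
pos 14: B: hit
pos 15: A: fault, evict R, frames (Z K B A)
At position 15, page R is evicted.

R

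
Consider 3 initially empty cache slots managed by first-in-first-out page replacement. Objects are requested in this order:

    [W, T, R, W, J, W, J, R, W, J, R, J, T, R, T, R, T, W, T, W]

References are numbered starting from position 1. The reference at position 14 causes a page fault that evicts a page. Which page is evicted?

pos 1: W: miss, frames (W)
pos 2: T: miss, frames (W T)
pos 3: R: miss, frames (W T R)
pos 4: W: hit
pos 5: J: miss, evict W, frames (T R J)
pos 6: W: miss, evict T, frames (R J W)
pos 7: J: hit
pos 8: R: hit
pos 9: W: hit
pos 10: J: hit
pos 11: R: hit
pos 12: J: hit
pos 13: T: miss, evict R, frames (J W T)
pos 14: R: miss, evict J, frames (W T R)
At position 14, page J is evicted.

J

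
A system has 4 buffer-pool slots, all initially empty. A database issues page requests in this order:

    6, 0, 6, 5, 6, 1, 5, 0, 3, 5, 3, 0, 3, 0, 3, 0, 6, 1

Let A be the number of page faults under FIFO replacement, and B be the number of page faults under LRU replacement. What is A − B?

Under FIFO: F F . F . F . . F . . . . . . . F . → 6 faults.
Under LRU: F F . F . F . . F . . . . . . . F F → 7 faults.
A − B = 6 − 7 = -1.

-1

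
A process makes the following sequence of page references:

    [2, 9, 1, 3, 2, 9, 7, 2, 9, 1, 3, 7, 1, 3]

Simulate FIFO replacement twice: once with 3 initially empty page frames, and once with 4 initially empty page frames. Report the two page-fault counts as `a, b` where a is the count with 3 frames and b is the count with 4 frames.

9, 10

3 frames: F F F F F F F . . F F . . . → 9 faults.
4 frames: F F F F . . F F F F F F . . → 10 faults.
10 > 9: adding a frame increased faults — Belady's anomaly.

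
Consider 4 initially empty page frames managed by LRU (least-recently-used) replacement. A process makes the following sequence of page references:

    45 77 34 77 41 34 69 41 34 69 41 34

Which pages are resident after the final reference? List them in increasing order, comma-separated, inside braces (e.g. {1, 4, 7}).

{34, 41, 69, 77}

45: fault, frames [45]
77: fault, frames [45, 77]
34: fault, frames [45, 77, 34]
77: hit
41: fault, frames [45, 34, 77, 41]
34: hit
69: fault, evict 45, frames [77, 41, 34, 69]
41: hit
34: hit
69: hit
41: hit
34: hit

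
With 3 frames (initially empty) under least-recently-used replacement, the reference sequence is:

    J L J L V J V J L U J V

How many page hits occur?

J -> miss, frames {J}
L -> miss, frames {J,L}
J -> hit
L -> hit
V -> miss, frames {J,L,V}
J -> hit
V -> hit
J -> hit
L -> hit
U -> miss, evict V, frames {J,L,U}
J -> hit
V -> miss, evict L, frames {U,J,V}
Hits: 7.

7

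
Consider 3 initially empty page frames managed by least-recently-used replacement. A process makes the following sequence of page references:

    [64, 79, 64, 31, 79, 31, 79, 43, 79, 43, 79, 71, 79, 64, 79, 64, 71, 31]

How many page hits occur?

64 -> fault, frames (64)
79 -> fault, frames (64 79)
64 -> hit
31 -> fault, frames (79 64 31)
79 -> hit
31 -> hit
79 -> hit
43 -> fault, evict 64, frames (31 79 43)
79 -> hit
43 -> hit
79 -> hit
71 -> fault, evict 31, frames (43 79 71)
79 -> hit
64 -> fault, evict 43, frames (71 79 64)
79 -> hit
64 -> hit
71 -> hit
31 -> fault, evict 79, frames (64 71 31)
Hits: 11.

11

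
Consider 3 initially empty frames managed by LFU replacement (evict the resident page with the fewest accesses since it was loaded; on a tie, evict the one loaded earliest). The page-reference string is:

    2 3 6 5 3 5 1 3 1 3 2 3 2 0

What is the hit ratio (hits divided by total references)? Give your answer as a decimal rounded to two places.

2 → fault, frames (2)
3 → fault, frames (2 3)
6 → fault, frames (2 3 6)
5 → fault, evict 2, frames (3 6 5)
3 → hit
5 → hit
1 → fault, evict 6, frames (3 5 1)
3 → hit
1 → hit
3 → hit
2 → fault, evict 5, frames (3 1 2)
3 → hit
2 → hit
0 → fault, evict 1, frames (3 2 0)
Hits: 7 of 14 references → 7/14 = 0.5000.

0.50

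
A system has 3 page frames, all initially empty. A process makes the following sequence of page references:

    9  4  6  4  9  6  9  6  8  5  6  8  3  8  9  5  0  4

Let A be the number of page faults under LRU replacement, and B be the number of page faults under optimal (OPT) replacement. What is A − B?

Under LRU: F F F . . . . . F F . . F . F F F F → 10 faults.
Under OPT: F F F . . . . . F F . . F . F . F F → 9 faults.
A − B = 10 − 9 = 1.

1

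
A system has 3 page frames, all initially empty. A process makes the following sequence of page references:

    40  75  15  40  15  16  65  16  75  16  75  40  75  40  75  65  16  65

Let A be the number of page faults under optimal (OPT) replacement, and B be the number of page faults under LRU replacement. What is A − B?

Under OPT: F F F . . F F . . . . F . . . . F . → 7 faults.
Under LRU: F F F . . F F . F . . F . . . F F . → 9 faults.
A − B = 7 − 9 = -2.

-2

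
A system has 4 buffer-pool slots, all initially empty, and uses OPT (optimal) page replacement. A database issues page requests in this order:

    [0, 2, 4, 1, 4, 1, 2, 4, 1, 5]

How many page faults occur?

0 -> fault, frames (0)
2 -> fault, frames (0 2)
4 -> fault, frames (0 2 4)
1 -> fault, frames (0 2 4 1)
4 -> hit
1 -> hit
2 -> hit
4 -> hit
1 -> hit
5 -> fault, evict 1, frames (0 2 4 5)
Page faults: 5.

5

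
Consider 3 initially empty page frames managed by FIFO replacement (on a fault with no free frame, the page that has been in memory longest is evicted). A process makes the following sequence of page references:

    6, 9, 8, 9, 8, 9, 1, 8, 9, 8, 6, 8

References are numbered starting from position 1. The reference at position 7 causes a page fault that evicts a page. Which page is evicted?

pos 1: 6: miss, frames (6)
pos 2: 9: miss, frames (6 9)
pos 3: 8: miss, frames (6 9 8)
pos 4: 9: hit
pos 5: 8: hit
pos 6: 9: hit
pos 7: 1: miss, evict 6, frames (9 8 1)
At position 7, page 6 is evicted.

6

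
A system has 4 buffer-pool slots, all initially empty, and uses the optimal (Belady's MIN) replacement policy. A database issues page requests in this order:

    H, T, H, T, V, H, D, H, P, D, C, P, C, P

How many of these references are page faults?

H → miss, frames (H)
T → miss, frames (H T)
H → hit
T → hit
V → miss, frames (H T V)
H → hit
D → miss, frames (H T V D)
H → hit
P → miss, evict V, frames (H T D P)
D → hit
C → miss, evict D, frames (H T P C)
P → hit
C → hit
P → hit
Page faults: 6.

6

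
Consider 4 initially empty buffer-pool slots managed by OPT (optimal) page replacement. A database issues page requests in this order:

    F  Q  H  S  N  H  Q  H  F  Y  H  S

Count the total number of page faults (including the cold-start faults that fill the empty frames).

F -> fault, frames [F]
Q -> fault, frames [F, Q]
H -> fault, frames [F, Q, H]
S -> fault, frames [F, Q, H, S]
N -> fault, evict S, frames [F, Q, H, N]
H -> hit
Q -> hit
H -> hit
F -> hit
Y -> fault, evict N, frames [F, Q, H, Y]
H -> hit
S -> fault, evict Y, frames [F, Q, H, S]
Page faults: 7.

7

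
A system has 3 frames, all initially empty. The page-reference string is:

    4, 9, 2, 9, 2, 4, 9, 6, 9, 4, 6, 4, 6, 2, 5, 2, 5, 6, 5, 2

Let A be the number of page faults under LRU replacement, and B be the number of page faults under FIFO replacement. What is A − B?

Under LRU: F F F . . . . F . . . . . F F . . . . . → 6 faults.
Under FIFO: F F F . . . . F . F . . . . F F . F . . → 8 faults.
A − B = 6 − 8 = -2.

-2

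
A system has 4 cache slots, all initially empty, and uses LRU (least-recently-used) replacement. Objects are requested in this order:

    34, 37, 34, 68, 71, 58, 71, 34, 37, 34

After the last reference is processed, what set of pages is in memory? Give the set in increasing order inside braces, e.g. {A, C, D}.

34 -> miss, frames (34)
37 -> miss, frames (34 37)
34 -> hit
68 -> miss, frames (37 34 68)
71 -> miss, frames (37 34 68 71)
58 -> miss, evict 37, frames (34 68 71 58)
71 -> hit
34 -> hit
37 -> miss, evict 68, frames (58 71 34 37)
34 -> hit

{34, 37, 58, 71}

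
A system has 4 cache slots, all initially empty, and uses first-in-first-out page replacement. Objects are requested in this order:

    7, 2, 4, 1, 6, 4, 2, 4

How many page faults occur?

7: miss, frames [7]
2: miss, frames [7, 2]
4: miss, frames [7, 2, 4]
1: miss, frames [7, 2, 4, 1]
6: miss, evict 7, frames [2, 4, 1, 6]
4: hit
2: hit
4: hit
Page faults: 5.

5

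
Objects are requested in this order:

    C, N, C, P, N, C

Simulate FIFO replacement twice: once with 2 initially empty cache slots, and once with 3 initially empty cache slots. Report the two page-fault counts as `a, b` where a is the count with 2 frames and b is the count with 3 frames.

2 frames: F F . F . F → 4 faults.
3 frames: F F . F . . → 3 faults.
3 < 4: adding a frame reduced faults, as is typical.

4, 3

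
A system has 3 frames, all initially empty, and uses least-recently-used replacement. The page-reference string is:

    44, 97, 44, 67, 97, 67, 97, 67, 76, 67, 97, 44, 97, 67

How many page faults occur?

44: fault, frames (44)
97: fault, frames (44 97)
44: hit
67: fault, frames (97 44 67)
97: hit
67: hit
97: hit
67: hit
76: fault, evict 44, frames (97 67 76)
67: hit
97: hit
44: fault, evict 76, frames (67 97 44)
97: hit
67: hit
Page faults: 5.

5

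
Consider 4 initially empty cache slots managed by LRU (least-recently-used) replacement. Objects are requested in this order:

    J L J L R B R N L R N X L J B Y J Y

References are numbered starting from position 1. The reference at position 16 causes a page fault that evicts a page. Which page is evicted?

pos 1: J → fault, frames {J}
pos 2: L → fault, frames {J,L}
pos 3: J → hit
pos 4: L → hit
pos 5: R → fault, frames {J,L,R}
pos 6: B → fault, frames {J,L,R,B}
pos 7: R → hit
pos 8: N → fault, evict J, frames {L,B,R,N}
pos 9: L → hit
pos 10: R → hit
pos 11: N → hit
pos 12: X → fault, evict B, frames {L,R,N,X}
pos 13: L → hit
pos 14: J → fault, evict R, frames {N,X,L,J}
pos 15: B → fault, evict N, frames {X,L,J,B}
pos 16: Y → fault, evict X, frames {L,J,B,Y}
At position 16, page X is evicted.

X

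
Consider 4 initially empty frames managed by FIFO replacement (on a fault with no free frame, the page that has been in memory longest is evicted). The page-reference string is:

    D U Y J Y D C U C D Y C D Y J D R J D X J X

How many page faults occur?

D → fault, frames [D]
U → fault, frames [D, U]
Y → fault, frames [D, U, Y]
J → fault, frames [D, U, Y, J]
Y → hit
D → hit
C → fault, evict D, frames [U, Y, J, C]
U → hit
C → hit
D → fault, evict U, frames [Y, J, C, D]
Y → hit
C → hit
D → hit
Y → hit
J → hit
D → hit
R → fault, evict Y, frames [J, C, D, R]
J → hit
D → hit
X → fault, evict J, frames [C, D, R, X]
J → fault, evict C, frames [D, R, X, J]
X → hit
Page faults: 9.

9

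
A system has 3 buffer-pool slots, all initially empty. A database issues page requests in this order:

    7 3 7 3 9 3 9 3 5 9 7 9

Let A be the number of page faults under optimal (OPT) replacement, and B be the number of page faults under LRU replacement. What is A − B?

-1

Under OPT: F F . . F . . . F . . . → 4 faults.
Under LRU: F F . . F . . . F . F . → 5 faults.
A − B = 4 − 5 = -1.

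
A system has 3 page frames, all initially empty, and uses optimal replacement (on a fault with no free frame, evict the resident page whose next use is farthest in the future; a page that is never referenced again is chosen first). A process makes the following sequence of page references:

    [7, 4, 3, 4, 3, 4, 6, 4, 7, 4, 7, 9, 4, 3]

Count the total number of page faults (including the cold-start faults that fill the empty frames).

7 → miss, frames {7}
4 → miss, frames {7,4}
3 → miss, frames {7,4,3}
4 → hit
3 → hit
4 → hit
6 → miss, evict 3, frames {7,4,6}
4 → hit
7 → hit
4 → hit
7 → hit
9 → miss, evict 6, frames {7,4,9}
4 → hit
3 → miss, evict 9, frames {7,4,3}
Page faults: 6.

6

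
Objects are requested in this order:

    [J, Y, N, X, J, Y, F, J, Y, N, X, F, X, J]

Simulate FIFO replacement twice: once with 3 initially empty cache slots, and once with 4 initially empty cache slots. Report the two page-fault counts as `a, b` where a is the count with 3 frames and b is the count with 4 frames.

3 frames: F F F F F F F . . F F . . F → 10 faults.
4 frames: F F F F . . F F F F F F . F → 11 faults.
11 > 10: adding a frame increased faults — Belady's anomaly.

10, 11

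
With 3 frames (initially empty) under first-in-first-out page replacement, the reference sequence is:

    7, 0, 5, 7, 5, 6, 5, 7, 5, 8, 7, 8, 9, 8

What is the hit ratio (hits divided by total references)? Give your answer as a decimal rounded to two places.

0.50

7 -> miss, frames {7}
0 -> miss, frames {7,0}
5 -> miss, frames {7,0,5}
7 -> hit
5 -> hit
6 -> miss, evict 7, frames {0,5,6}
5 -> hit
7 -> miss, evict 0, frames {5,6,7}
5 -> hit
8 -> miss, evict 5, frames {6,7,8}
7 -> hit
8 -> hit
9 -> miss, evict 6, frames {7,8,9}
8 -> hit
Hits: 7 of 14 references → 7/14 = 0.5000.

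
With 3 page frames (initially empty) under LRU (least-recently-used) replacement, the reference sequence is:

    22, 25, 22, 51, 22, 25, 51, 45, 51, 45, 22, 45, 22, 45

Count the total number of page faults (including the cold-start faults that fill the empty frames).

5

22 → miss, frames {22}
25 → miss, frames {22,25}
22 → hit
51 → miss, frames {25,22,51}
22 → hit
25 → hit
51 → hit
45 → miss, evict 22, frames {25,51,45}
51 → hit
45 → hit
22 → miss, evict 25, frames {51,45,22}
45 → hit
22 → hit
45 → hit
Page faults: 5.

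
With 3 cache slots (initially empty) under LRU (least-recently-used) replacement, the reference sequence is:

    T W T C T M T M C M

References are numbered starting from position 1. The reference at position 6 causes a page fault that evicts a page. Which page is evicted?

pos 1: T: fault, frames [T]
pos 2: W: fault, frames [T, W]
pos 3: T: hit
pos 4: C: fault, frames [W, T, C]
pos 5: T: hit
pos 6: M: fault, evict W, frames [C, T, M]
At position 6, page W is evicted.

W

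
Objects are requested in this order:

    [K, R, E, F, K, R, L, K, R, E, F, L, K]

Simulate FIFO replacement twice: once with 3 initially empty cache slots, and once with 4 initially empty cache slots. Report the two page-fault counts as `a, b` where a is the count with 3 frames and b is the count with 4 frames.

10, 11

3 frames: F F F F F F F . . F F . F → 10 faults.
4 frames: F F F F . . F F F F F F F → 11 faults.
11 > 10: adding a frame increased faults — Belady's anomaly.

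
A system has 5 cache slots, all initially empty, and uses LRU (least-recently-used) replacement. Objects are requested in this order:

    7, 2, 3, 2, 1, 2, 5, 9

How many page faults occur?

7 -> miss, frames {7}
2 -> miss, frames {7,2}
3 -> miss, frames {7,2,3}
2 -> hit
1 -> miss, frames {7,3,2,1}
2 -> hit
5 -> miss, frames {7,3,1,2,5}
9 -> miss, evict 7, frames {3,1,2,5,9}
Page faults: 6.

6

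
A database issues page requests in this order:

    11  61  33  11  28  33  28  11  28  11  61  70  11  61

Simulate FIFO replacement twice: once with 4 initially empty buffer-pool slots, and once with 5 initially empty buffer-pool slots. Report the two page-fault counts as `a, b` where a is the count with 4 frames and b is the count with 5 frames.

4 frames: F F F . F . . . . . . F F F → 7 faults.
5 frames: F F F . F . . . . . . F . . → 5 faults.
5 < 7: adding a frame reduced faults, as is typical.

7, 5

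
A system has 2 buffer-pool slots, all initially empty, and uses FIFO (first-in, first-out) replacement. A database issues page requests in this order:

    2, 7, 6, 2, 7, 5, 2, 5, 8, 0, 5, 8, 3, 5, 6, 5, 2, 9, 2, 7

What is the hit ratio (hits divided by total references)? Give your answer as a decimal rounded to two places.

2: miss, frames [2]
7: miss, frames [2, 7]
6: miss, evict 2, frames [7, 6]
2: miss, evict 7, frames [6, 2]
7: miss, evict 6, frames [2, 7]
5: miss, evict 2, frames [7, 5]
2: miss, evict 7, frames [5, 2]
5: hit
8: miss, evict 5, frames [2, 8]
0: miss, evict 2, frames [8, 0]
5: miss, evict 8, frames [0, 5]
8: miss, evict 0, frames [5, 8]
3: miss, evict 5, frames [8, 3]
5: miss, evict 8, frames [3, 5]
6: miss, evict 3, frames [5, 6]
5: hit
2: miss, evict 5, frames [6, 2]
9: miss, evict 6, frames [2, 9]
2: hit
7: miss, evict 2, frames [9, 7]
Hits: 3 of 20 references → 3/20 = 0.1500.

0.15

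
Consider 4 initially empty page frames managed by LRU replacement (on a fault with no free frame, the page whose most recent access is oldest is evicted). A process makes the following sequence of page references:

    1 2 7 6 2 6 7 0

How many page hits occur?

1 → miss, frames [1]
2 → miss, frames [1, 2]
7 → miss, frames [1, 2, 7]
6 → miss, frames [1, 2, 7, 6]
2 → hit
6 → hit
7 → hit
0 → miss, evict 1, frames [2, 6, 7, 0]
Hits: 3.

3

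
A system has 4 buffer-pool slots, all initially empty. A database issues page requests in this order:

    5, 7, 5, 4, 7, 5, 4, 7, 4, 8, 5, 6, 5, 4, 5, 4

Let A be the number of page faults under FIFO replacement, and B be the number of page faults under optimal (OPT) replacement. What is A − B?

1

Under FIFO: F F . F . . . . . F . F F . . . → 6 faults.
Under OPT: F F . F . . . . . F . F . . . . → 5 faults.
A − B = 6 − 5 = 1.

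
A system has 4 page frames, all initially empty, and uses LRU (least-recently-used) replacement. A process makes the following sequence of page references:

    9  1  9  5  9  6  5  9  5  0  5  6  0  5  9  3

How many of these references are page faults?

6

9 -> miss, frames {9}
1 -> miss, frames {9,1}
9 -> hit
5 -> miss, frames {1,9,5}
9 -> hit
6 -> miss, frames {1,5,9,6}
5 -> hit
9 -> hit
5 -> hit
0 -> miss, evict 1, frames {6,9,5,0}
5 -> hit
6 -> hit
0 -> hit
5 -> hit
9 -> hit
3 -> miss, evict 6, frames {0,5,9,3}
Page faults: 6.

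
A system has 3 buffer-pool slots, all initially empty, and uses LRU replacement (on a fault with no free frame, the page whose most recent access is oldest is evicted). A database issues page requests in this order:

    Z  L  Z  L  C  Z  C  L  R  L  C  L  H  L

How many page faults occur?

5

Z → miss, frames [Z]
L → miss, frames [Z, L]
Z → hit
L → hit
C → miss, frames [Z, L, C]
Z → hit
C → hit
L → hit
R → miss, evict Z, frames [C, L, R]
L → hit
C → hit
L → hit
H → miss, evict R, frames [C, L, H]
L → hit
Page faults: 5.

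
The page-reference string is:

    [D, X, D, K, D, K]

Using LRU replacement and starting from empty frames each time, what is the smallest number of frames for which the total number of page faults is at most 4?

2

f=1: 6 faults
f=2: 3 faults
f=3: 3 faults
Smallest f with faults ≤ 4 is 2.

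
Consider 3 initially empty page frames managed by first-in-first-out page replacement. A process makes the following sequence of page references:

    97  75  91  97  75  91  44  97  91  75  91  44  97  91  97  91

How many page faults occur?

97 -> miss, frames [97]
75 -> miss, frames [97, 75]
91 -> miss, frames [97, 75, 91]
97 -> hit
75 -> hit
91 -> hit
44 -> miss, evict 97, frames [75, 91, 44]
97 -> miss, evict 75, frames [91, 44, 97]
91 -> hit
75 -> miss, evict 91, frames [44, 97, 75]
91 -> miss, evict 44, frames [97, 75, 91]
44 -> miss, evict 97, frames [75, 91, 44]
97 -> miss, evict 75, frames [91, 44, 97]
91 -> hit
97 -> hit
91 -> hit
Page faults: 9.

9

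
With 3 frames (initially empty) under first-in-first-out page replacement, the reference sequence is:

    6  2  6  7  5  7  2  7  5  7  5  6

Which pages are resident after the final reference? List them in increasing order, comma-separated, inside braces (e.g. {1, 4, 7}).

6: fault, frames (6)
2: fault, frames (6 2)
6: hit
7: fault, frames (6 2 7)
5: fault, evict 6, frames (2 7 5)
7: hit
2: hit
7: hit
5: hit
7: hit
5: hit
6: fault, evict 2, frames (7 5 6)

{5, 6, 7}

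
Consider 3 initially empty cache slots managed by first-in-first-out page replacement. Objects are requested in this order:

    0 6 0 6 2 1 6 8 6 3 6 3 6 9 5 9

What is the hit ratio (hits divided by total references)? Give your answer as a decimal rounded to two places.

0.44

0 -> fault, frames (0)
6 -> fault, frames (0 6)
0 -> hit
6 -> hit
2 -> fault, frames (0 6 2)
1 -> fault, evict 0, frames (6 2 1)
6 -> hit
8 -> fault, evict 6, frames (2 1 8)
6 -> fault, evict 2, frames (1 8 6)
3 -> fault, evict 1, frames (8 6 3)
6 -> hit
3 -> hit
6 -> hit
9 -> fault, evict 8, frames (6 3 9)
5 -> fault, evict 6, frames (3 9 5)
9 -> hit
Hits: 7 of 16 references → 7/16 = 0.4375.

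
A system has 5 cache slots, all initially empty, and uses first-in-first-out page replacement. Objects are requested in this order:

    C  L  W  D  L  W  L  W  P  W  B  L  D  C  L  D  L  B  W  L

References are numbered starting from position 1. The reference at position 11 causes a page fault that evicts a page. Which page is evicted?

pos 1: C -> fault, frames {C}
pos 2: L -> fault, frames {C,L}
pos 3: W -> fault, frames {C,L,W}
pos 4: D -> fault, frames {C,L,W,D}
pos 5: L -> hit
pos 6: W -> hit
pos 7: L -> hit
pos 8: W -> hit
pos 9: P -> fault, frames {C,L,W,D,P}
pos 10: W -> hit
pos 11: B -> fault, evict C, frames {L,W,D,P,B}
At position 11, page C is evicted.

C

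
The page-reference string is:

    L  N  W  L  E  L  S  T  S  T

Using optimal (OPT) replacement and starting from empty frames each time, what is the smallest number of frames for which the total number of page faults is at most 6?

f=1: 10 faults
f=2: 6 faults
f=3: 6 faults
f=4: 6 faults
f=5: 6 faults
f=6: 6 faults
Smallest f with faults ≤ 6 is 2.

2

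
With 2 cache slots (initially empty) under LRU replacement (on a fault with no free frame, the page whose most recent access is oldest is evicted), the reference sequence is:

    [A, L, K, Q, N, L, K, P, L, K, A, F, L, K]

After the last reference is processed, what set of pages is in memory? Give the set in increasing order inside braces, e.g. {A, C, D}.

A: miss, frames {A}
L: miss, frames {A,L}
K: miss, evict A, frames {L,K}
Q: miss, evict L, frames {K,Q}
N: miss, evict K, frames {Q,N}
L: miss, evict Q, frames {N,L}
K: miss, evict N, frames {L,K}
P: miss, evict L, frames {K,P}
L: miss, evict K, frames {P,L}
K: miss, evict P, frames {L,K}
A: miss, evict L, frames {K,A}
F: miss, evict K, frames {A,F}
L: miss, evict A, frames {F,L}
K: miss, evict F, frames {L,K}

{K, L}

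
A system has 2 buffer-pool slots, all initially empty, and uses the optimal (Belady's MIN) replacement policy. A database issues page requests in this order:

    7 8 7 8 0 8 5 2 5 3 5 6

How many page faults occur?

7

7 -> fault, frames {7}
8 -> fault, frames {7,8}
7 -> hit
8 -> hit
0 -> fault, evict 7, frames {8,0}
8 -> hit
5 -> fault, evict 0, frames {8,5}
2 -> fault, evict 8, frames {5,2}
5 -> hit
3 -> fault, evict 2, frames {5,3}
5 -> hit
6 -> fault, evict 3, frames {5,6}
Page faults: 7.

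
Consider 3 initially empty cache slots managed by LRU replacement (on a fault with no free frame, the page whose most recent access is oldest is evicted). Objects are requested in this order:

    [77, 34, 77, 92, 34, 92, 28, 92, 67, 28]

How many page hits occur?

5

77 → miss, frames [77]
34 → miss, frames [77, 34]
77 → hit
92 → miss, frames [34, 77, 92]
34 → hit
92 → hit
28 → miss, evict 77, frames [34, 92, 28]
92 → hit
67 → miss, evict 34, frames [28, 92, 67]
28 → hit
Hits: 5.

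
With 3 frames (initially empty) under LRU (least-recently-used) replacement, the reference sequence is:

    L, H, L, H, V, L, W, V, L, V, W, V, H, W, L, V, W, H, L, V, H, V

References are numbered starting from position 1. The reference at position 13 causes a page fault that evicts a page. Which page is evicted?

pos 1: L: miss, frames (L)
pos 2: H: miss, frames (L H)
pos 3: L: hit
pos 4: H: hit
pos 5: V: miss, frames (L H V)
pos 6: L: hit
pos 7: W: miss, evict H, frames (V L W)
pos 8: V: hit
pos 9: L: hit
pos 10: V: hit
pos 11: W: hit
pos 12: V: hit
pos 13: H: miss, evict L, frames (W V H)
At position 13, page L is evicted.

L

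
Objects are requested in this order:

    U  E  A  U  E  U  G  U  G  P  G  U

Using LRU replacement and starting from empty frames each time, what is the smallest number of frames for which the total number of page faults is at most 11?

f=1: 12 faults
f=2: 8 faults
f=3: 5 faults
f=4: 5 faults
f=5: 5 faults
Smallest f with faults ≤ 11 is 2.

2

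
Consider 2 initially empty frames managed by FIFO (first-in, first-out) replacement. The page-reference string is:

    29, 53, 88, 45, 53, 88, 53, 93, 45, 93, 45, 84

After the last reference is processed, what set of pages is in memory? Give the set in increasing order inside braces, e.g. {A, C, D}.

29 -> miss, frames [29]
53 -> miss, frames [29, 53]
88 -> miss, evict 29, frames [53, 88]
45 -> miss, evict 53, frames [88, 45]
53 -> miss, evict 88, frames [45, 53]
88 -> miss, evict 45, frames [53, 88]
53 -> hit
93 -> miss, evict 53, frames [88, 93]
45 -> miss, evict 88, frames [93, 45]
93 -> hit
45 -> hit
84 -> miss, evict 93, frames [45, 84]

{45, 84}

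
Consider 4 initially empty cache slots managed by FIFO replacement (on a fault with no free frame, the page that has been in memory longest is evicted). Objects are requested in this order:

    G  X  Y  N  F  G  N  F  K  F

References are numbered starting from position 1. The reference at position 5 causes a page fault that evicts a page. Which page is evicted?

G

pos 1: G: fault, frames [G]
pos 2: X: fault, frames [G, X]
pos 3: Y: fault, frames [G, X, Y]
pos 4: N: fault, frames [G, X, Y, N]
pos 5: F: fault, evict G, frames [X, Y, N, F]
At position 5, page G is evicted.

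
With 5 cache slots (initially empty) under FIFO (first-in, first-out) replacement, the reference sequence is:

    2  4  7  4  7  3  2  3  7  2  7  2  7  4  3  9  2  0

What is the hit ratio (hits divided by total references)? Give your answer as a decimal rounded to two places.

0.67

2: fault, frames [2]
4: fault, frames [2, 4]
7: fault, frames [2, 4, 7]
4: hit
7: hit
3: fault, frames [2, 4, 7, 3]
2: hit
3: hit
7: hit
2: hit
7: hit
2: hit
7: hit
4: hit
3: hit
9: fault, frames [2, 4, 7, 3, 9]
2: hit
0: fault, evict 2, frames [4, 7, 3, 9, 0]
Hits: 12 of 18 references → 12/18 = 0.6667.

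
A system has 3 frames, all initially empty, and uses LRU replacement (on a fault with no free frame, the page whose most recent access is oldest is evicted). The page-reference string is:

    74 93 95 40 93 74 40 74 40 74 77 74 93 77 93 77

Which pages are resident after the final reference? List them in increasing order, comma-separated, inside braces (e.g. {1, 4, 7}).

74: miss, frames {74}
93: miss, frames {74,93}
95: miss, frames {74,93,95}
40: miss, evict 74, frames {93,95,40}
93: hit
74: miss, evict 95, frames {40,93,74}
40: hit
74: hit
40: hit
74: hit
77: miss, evict 93, frames {40,74,77}
74: hit
93: miss, evict 40, frames {77,74,93}
77: hit
93: hit
77: hit

{74, 77, 93}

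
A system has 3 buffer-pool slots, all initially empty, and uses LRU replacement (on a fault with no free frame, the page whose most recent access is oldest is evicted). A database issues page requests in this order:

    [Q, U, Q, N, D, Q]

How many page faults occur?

Q: miss, frames {Q}
U: miss, frames {Q,U}
Q: hit
N: miss, frames {U,Q,N}
D: miss, evict U, frames {Q,N,D}
Q: hit
Page faults: 4.

4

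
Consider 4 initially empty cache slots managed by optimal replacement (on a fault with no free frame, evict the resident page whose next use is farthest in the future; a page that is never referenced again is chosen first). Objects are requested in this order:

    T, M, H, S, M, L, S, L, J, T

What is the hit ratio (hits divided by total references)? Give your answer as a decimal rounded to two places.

0.40

T -> fault, frames [T]
M -> fault, frames [T, M]
H -> fault, frames [T, M, H]
S -> fault, frames [T, M, H, S]
M -> hit
L -> fault, evict H, frames [T, M, S, L]
S -> hit
L -> hit
J -> fault, evict L, frames [T, M, S, J]
T -> hit
Hits: 4 of 10 references → 4/10 = 0.4000.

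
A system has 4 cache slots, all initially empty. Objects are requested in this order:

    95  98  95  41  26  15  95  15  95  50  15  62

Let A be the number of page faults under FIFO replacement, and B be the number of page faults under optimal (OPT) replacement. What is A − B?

1

Under FIFO: F F . F F F F . . F . F → 8 faults.
Under OPT: F F . F F F . . . F . F → 7 faults.
A − B = 8 − 7 = 1.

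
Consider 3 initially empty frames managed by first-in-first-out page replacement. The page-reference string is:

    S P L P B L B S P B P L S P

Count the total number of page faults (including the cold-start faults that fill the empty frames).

S -> fault, frames [S]
P -> fault, frames [S, P]
L -> fault, frames [S, P, L]
P -> hit
B -> fault, evict S, frames [P, L, B]
L -> hit
B -> hit
S -> fault, evict P, frames [L, B, S]
P -> fault, evict L, frames [B, S, P]
B -> hit
P -> hit
L -> fault, evict B, frames [S, P, L]
S -> hit
P -> hit
Page faults: 7.

7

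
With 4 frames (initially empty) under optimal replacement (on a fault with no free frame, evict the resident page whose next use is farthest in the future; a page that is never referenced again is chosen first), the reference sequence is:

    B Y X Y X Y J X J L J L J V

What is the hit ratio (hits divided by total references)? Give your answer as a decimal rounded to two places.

0.57

B -> miss, frames [B]
Y -> miss, frames [B, Y]
X -> miss, frames [B, Y, X]
Y -> hit
X -> hit
Y -> hit
J -> miss, frames [B, Y, X, J]
X -> hit
J -> hit
L -> miss, evict X, frames [B, Y, J, L]
J -> hit
L -> hit
J -> hit
V -> miss, evict L, frames [B, Y, J, V]
Hits: 8 of 14 references → 8/14 = 0.5714.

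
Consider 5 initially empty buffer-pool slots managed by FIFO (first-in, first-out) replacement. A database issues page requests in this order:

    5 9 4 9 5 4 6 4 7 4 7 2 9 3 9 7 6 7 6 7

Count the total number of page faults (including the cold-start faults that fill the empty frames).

8

5 -> fault, frames {5}
9 -> fault, frames {5,9}
4 -> fault, frames {5,9,4}
9 -> hit
5 -> hit
4 -> hit
6 -> fault, frames {5,9,4,6}
4 -> hit
7 -> fault, frames {5,9,4,6,7}
4 -> hit
7 -> hit
2 -> fault, evict 5, frames {9,4,6,7,2}
9 -> hit
3 -> fault, evict 9, frames {4,6,7,2,3}
9 -> fault, evict 4, frames {6,7,2,3,9}
7 -> hit
6 -> hit
7 -> hit
6 -> hit
7 -> hit
Page faults: 8.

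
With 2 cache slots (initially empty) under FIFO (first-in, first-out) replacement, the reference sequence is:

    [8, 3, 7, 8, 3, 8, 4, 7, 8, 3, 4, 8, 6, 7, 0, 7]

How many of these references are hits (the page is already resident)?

2

8 -> fault, frames {8}
3 -> fault, frames {8,3}
7 -> fault, evict 8, frames {3,7}
8 -> fault, evict 3, frames {7,8}
3 -> fault, evict 7, frames {8,3}
8 -> hit
4 -> fault, evict 8, frames {3,4}
7 -> fault, evict 3, frames {4,7}
8 -> fault, evict 4, frames {7,8}
3 -> fault, evict 7, frames {8,3}
4 -> fault, evict 8, frames {3,4}
8 -> fault, evict 3, frames {4,8}
6 -> fault, evict 4, frames {8,6}
7 -> fault, evict 8, frames {6,7}
0 -> fault, evict 6, frames {7,0}
7 -> hit
Hits: 2.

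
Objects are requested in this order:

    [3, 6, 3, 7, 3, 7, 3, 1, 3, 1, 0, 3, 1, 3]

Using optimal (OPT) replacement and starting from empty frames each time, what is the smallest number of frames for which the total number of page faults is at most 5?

f=1: 14 faults
f=2: 6 faults
f=3: 5 faults
f=4: 5 faults
f=5: 5 faults
Smallest f with faults ≤ 5 is 3.

3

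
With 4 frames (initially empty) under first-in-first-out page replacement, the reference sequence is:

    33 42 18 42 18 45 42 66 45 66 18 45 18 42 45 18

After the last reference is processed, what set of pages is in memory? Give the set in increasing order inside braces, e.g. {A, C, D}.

{18, 42, 45, 66}

33 -> fault, frames (33)
42 -> fault, frames (33 42)
18 -> fault, frames (33 42 18)
42 -> hit
18 -> hit
45 -> fault, frames (33 42 18 45)
42 -> hit
66 -> fault, evict 33, frames (42 18 45 66)
45 -> hit
66 -> hit
18 -> hit
45 -> hit
18 -> hit
42 -> hit
45 -> hit
18 -> hit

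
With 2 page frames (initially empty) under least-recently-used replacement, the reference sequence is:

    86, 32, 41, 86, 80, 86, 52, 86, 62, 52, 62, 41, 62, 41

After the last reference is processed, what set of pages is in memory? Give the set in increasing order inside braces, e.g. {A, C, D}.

{41, 62}

86: fault, frames (86)
32: fault, frames (86 32)
41: fault, evict 86, frames (32 41)
86: fault, evict 32, frames (41 86)
80: fault, evict 41, frames (86 80)
86: hit
52: fault, evict 80, frames (86 52)
86: hit
62: fault, evict 52, frames (86 62)
52: fault, evict 86, frames (62 52)
62: hit
41: fault, evict 52, frames (62 41)
62: hit
41: hit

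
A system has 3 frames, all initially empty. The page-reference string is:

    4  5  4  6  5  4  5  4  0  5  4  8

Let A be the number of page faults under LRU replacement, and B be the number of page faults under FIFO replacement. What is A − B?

Under LRU: F F . F . . . . F . . F → 5 faults.
Under FIFO: F F . F . . . . F . F F → 6 faults.
A − B = 5 − 6 = -1.

-1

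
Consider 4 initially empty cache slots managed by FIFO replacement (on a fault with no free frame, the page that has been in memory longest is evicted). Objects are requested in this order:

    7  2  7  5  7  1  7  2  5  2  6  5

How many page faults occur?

7: miss, frames [7]
2: miss, frames [7, 2]
7: hit
5: miss, frames [7, 2, 5]
7: hit
1: miss, frames [7, 2, 5, 1]
7: hit
2: hit
5: hit
2: hit
6: miss, evict 7, frames [2, 5, 1, 6]
5: hit
Page faults: 5.

5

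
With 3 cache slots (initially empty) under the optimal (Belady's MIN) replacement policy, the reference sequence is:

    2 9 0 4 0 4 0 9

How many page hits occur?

2 → miss, frames (2)
9 → miss, frames (2 9)
0 → miss, frames (2 9 0)
4 → miss, evict 2, frames (9 0 4)
0 → hit
4 → hit
0 → hit
9 → hit
Hits: 4.

4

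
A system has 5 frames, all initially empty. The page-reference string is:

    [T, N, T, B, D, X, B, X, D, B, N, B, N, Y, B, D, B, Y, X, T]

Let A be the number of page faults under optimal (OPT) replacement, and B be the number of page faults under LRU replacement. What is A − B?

Under OPT: F F . F F F . . . . . . . F . . . . . . → 6 faults.
Under LRU: F F . F F F . . . . . . . F . . . . . F → 7 faults.
A − B = 6 − 7 = -1.

-1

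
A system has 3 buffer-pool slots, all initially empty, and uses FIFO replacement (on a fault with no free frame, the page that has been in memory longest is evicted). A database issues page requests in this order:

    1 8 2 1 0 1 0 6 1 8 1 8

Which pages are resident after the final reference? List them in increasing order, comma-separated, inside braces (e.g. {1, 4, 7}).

{1, 6, 8}

1 → miss, frames (1)
8 → miss, frames (1 8)
2 → miss, frames (1 8 2)
1 → hit
0 → miss, evict 1, frames (8 2 0)
1 → miss, evict 8, frames (2 0 1)
0 → hit
6 → miss, evict 2, frames (0 1 6)
1 → hit
8 → miss, evict 0, frames (1 6 8)
1 → hit
8 → hit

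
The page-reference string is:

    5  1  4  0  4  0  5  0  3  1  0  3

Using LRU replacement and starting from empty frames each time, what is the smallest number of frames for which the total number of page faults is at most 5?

f=1: 12 faults
f=2: 9 faults
f=3: 7 faults
f=4: 6 faults
f=5: 5 faults
Smallest f with faults ≤ 5 is 5.

5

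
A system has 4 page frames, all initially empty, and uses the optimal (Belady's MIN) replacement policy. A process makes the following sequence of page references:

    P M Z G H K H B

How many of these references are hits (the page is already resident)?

P: miss, frames {P}
M: miss, frames {P,M}
Z: miss, frames {P,M,Z}
G: miss, frames {P,M,Z,G}
H: miss, evict G, frames {P,M,Z,H}
K: miss, evict Z, frames {P,M,H,K}
H: hit
B: miss, evict K, frames {P,M,H,B}
Hits: 1.

1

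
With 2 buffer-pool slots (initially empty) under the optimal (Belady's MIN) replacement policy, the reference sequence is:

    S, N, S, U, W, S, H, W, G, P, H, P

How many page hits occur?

5

S: fault, frames {S}
N: fault, frames {S,N}
S: hit
U: fault, evict N, frames {S,U}
W: fault, evict U, frames {S,W}
S: hit
H: fault, evict S, frames {W,H}
W: hit
G: fault, evict W, frames {H,G}
P: fault, evict G, frames {H,P}
H: hit
P: hit
Hits: 5.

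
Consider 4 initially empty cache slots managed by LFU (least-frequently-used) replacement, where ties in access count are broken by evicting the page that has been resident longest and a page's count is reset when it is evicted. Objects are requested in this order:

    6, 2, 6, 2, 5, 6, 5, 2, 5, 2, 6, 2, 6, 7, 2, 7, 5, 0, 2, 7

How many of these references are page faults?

6

6: fault, frames (6)
2: fault, frames (6 2)
6: hit
2: hit
5: fault, frames (6 2 5)
6: hit
5: hit
2: hit
5: hit
2: hit
6: hit
2: hit
6: hit
7: fault, frames (6 2 5 7)
2: hit
7: hit
5: hit
0: fault, evict 7, frames (6 2 5 0)
2: hit
7: fault, evict 0, frames (6 2 5 7)
Page faults: 6.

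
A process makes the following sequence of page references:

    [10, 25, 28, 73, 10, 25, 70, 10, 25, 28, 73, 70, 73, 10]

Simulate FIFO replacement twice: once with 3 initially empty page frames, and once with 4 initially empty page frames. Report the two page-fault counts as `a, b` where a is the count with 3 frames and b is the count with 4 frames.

10, 11

3 frames: F F F F F F F . . F F . . F → 10 faults.
4 frames: F F F F . . F F F F F F . F → 11 faults.
11 > 10: adding a frame increased faults — Belady's anomaly.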